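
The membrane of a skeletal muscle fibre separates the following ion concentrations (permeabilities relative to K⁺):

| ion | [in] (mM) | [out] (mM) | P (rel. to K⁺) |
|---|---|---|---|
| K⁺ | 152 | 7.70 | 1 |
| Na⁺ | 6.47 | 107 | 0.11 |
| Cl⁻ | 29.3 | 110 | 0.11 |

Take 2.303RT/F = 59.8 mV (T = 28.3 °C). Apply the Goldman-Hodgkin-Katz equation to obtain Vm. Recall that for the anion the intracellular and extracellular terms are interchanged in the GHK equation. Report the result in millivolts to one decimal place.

Vm = 59.8 · log₁₀[(Σ P·[cation]ₒ + Σ P·[anion]ᵢ) / (Σ P·[cation]ᵢ + Σ P·[anion]ₒ)]
Numerator = 1×7.70 + 0.11×107 + 0.11×29.3 = 22.69
Denominator = 1×152 + 0.11×6.47 + 0.11×110 = 164.8
Vm = 59.8 · log₁₀(0.13769) = 59.8 × (-0.8611) = -51.49 mV

-51.5 mV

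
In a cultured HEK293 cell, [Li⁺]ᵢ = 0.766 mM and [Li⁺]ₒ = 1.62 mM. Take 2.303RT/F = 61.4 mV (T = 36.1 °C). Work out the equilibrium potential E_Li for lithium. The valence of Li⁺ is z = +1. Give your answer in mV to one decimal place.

20.0 mV

E = (61.4/z) · log₁₀([Li⁺]_out/[Li⁺]_in) with z = +1.
= (61.4/1) · log₁₀(1.62/0.766) = 61.40 · log₁₀(2.115)
= 61.40 · (0.3253) = 19.97 mV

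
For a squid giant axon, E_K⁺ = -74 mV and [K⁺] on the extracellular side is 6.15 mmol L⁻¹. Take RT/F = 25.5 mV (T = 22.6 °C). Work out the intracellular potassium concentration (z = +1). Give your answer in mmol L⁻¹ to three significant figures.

112 mmol L⁻¹

Nernst: E = (25.5/1) · ln([out]/[in]), so ln([out]/[in]) = -74.0 × 1 / 25.5 = -2.9020.
[out]/[in] = e^(-2.9020) = 0.05492.
[in] = 6.15 / 0.05492 = 112 mmol L⁻¹.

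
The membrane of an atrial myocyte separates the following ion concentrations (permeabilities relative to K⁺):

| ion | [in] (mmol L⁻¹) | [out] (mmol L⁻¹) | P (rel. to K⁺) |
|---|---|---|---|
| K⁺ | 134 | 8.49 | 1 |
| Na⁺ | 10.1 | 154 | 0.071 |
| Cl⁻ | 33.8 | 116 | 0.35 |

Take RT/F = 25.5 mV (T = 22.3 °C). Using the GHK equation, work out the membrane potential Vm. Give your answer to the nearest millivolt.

Vm = 25.5 · ln[(Σ P·[cation]ₒ + Σ P·[anion]ᵢ) / (Σ P·[cation]ᵢ + Σ P·[anion]ₒ)]
Numerator = 1×8.49 + 0.071×154 + 0.35×33.8 = 31.25
Denominator = 1×134 + 0.071×10.1 + 0.35×116 = 175.3
Vm = 25.5 · ln(0.17827) = 25.5 × (-1.7244) = -43.97 mV

-44 mV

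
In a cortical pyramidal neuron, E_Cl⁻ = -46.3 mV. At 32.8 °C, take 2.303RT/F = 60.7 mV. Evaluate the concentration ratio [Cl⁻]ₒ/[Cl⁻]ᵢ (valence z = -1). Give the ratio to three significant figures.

log₁₀([out]/[in]) = E·z/(60.7) = -46.3 × -1 / 60.7 = 0.7628
[out]/[in] = 10^(0.7628) = 5.791

5.79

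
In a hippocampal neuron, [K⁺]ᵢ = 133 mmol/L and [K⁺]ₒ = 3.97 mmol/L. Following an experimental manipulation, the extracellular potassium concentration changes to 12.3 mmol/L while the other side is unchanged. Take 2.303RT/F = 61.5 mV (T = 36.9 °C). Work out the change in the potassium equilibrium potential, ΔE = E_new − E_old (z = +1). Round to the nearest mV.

E_old = (61.5/1)·log₁₀(3.97/133) = -93.79 mV
E_new = (61.5/1)·log₁₀(12.3/133) = -63.59 mV
ΔE = -63.59 − (-93.79) = 30.20 mV

30 mV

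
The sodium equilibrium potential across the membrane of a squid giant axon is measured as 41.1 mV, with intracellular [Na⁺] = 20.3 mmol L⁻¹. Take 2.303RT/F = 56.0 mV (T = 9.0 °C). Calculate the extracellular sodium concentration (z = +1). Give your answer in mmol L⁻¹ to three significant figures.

Nernst: E = (56.0/1) · log₁₀([out]/[in]), so log₁₀([out]/[in]) = 41.1 × 1 / 56.0 = 0.7339.
[out]/[in] = 10^(0.7339) = 5.419.
[out] = 5.419 × 20.3 = 110 mmol L⁻¹.

110 mmol L⁻¹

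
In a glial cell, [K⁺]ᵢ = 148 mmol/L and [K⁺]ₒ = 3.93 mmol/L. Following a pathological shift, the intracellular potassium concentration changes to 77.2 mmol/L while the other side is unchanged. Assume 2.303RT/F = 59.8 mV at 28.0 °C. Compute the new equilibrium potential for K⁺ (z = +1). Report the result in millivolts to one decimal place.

After the shift: [K⁺]_out = 3.93, [K⁺]_in = 77.2 mmol/L.
E_new = (59.8/1)·log₁₀(3.93/77.2) = 59.80 · (-1.2932) = -77.33 mV

-77.3 mV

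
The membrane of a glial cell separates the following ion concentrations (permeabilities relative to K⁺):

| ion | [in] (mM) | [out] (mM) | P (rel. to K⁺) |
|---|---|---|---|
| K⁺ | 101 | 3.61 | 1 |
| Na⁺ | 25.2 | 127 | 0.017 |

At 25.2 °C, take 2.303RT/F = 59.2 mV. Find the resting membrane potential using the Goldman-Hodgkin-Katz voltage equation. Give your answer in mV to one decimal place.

-73.7 mV

Vm = 59.2 · log₁₀[(Σ P·[cation]ₒ + Σ P·[anion]ᵢ) / (Σ P·[cation]ᵢ + Σ P·[anion]ₒ)]
Numerator = 1×3.61 + 0.017×127 = 5.769
Denominator = 1×101 + 0.017×25.2 = 101.4
Vm = 59.2 · log₁₀(0.056878) = 59.2 × (-1.2451) = -73.71 mV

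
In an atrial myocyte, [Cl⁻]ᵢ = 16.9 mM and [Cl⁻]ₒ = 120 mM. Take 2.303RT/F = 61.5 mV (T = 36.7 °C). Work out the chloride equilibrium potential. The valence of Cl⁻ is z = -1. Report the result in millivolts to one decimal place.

-52.4 mV

E = (61.5/z) · log₁₀([Cl⁻]_out/[Cl⁻]_in) with z = -1.
For an anion, dividing by z = -1 reverses the sign.
= (61.5/-1) · log₁₀(120/16.9) = -61.50 · log₁₀(7.101)
= -61.50 · (0.8513) = -52.35 mV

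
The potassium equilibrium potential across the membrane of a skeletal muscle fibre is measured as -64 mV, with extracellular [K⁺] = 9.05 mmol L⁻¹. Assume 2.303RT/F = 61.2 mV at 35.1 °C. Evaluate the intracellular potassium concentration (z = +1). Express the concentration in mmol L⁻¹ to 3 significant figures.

101 mmol L⁻¹

Nernst: E = (61.2/1) · log₁₀([out]/[in]), so log₁₀([out]/[in]) = -64.0 × 1 / 61.2 = -1.0458.
[out]/[in] = 10^(-1.0458) = 0.09.
[in] = 9.05 / 0.09 = 100.6 mmol L⁻¹.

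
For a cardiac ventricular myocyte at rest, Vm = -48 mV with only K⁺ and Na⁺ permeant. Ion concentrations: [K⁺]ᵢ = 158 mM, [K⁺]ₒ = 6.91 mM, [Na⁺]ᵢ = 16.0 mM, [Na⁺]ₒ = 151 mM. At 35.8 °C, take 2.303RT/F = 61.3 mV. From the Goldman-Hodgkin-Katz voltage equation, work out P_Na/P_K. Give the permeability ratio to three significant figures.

Let α = P_Na/P_K. GHK: Vm = 61.3·log₁₀[(Kₒ + α·Naₒ)/(Kᵢ + α·Naᵢ)].
10^(Vm/61.3) = 10^(-48.0/61.3) = 0.1648
So 0.1648·(Kᵢ + α·Naᵢ) = Kₒ + α·Naₒ → α = (0.1648·158.0 − 6.91) / (151.0 − 0.1648·16.0)
α = (26.04 − 6.91) / (151.0 − 2.637) = 19.13/148.4 = 0.1289

0.129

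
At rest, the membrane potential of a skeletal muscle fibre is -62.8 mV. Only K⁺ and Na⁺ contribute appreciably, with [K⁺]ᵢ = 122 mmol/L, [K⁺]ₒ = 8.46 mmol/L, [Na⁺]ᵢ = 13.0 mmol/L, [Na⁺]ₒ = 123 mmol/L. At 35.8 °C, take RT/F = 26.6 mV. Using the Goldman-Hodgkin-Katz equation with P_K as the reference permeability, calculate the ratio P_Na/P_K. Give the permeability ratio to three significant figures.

Let α = P_Na/P_K. GHK: Vm = 26.6·ln[(Kₒ + α·Naₒ)/(Kᵢ + α·Naᵢ)].
e^(Vm/26.6) = e^(-62.8/26.6) = 0.094335
So 0.094335·(Kᵢ + α·Naᵢ) = Kₒ + α·Naₒ → α = (0.094335·122.0 − 8.46) / (123.0 − 0.094335·13.0)
α = (11.51 − 8.46) / (123.0 − 1.226) = 3.049/121.8 = 0.02504

0.0250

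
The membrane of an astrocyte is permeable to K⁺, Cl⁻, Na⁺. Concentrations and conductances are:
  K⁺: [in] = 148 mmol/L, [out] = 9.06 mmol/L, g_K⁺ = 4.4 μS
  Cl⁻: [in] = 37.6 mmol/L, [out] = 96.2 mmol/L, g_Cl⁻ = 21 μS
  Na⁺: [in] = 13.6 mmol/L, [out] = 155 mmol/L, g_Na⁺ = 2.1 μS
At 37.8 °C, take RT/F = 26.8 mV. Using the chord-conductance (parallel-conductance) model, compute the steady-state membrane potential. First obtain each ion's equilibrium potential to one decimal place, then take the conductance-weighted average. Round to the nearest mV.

E_K⁺ = (26.8/1)·ln(9.06/148) = -74.9 mV
E_Cl⁻ = (26.8/-1)·ln(96.2/37.6) = -25.2 mV
E_Na⁺ = (26.8/1)·ln(155/13.6) = 65.2 mV
Vm = (Σ gᵢEᵢ)/(Σ gᵢ) = (4.4·-74.9 + 21·-25.2 + 2.1·65.2) / (4.4 + 21 + 2.1)
= -721.84 / 27.5 = -26.25 mV

-26 mV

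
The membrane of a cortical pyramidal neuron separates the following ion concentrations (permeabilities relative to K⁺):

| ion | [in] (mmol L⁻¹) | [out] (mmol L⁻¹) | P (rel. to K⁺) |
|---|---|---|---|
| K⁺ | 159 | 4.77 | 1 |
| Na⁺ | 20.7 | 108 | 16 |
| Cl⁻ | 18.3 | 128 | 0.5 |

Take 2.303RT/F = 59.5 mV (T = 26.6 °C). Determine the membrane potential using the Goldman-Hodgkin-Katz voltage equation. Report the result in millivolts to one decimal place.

29.6 mV

Vm = 59.5 · log₁₀[(Σ P·[cation]ₒ + Σ P·[anion]ᵢ) / (Σ P·[cation]ᵢ + Σ P·[anion]ₒ)]
Numerator = 1×4.77 + 16×108 + 0.5×18.3 = 1742
Denominator = 1×159 + 16×20.7 + 0.5×128 = 554.2
Vm = 59.5 · log₁₀(3.1431) = 59.5 × (0.4974) = 29.59 mV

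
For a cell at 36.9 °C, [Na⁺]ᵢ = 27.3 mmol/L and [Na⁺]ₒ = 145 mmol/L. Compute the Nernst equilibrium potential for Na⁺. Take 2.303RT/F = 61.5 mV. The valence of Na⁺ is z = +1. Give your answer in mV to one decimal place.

E = (61.5/z) · log₁₀([Na⁺]_out/[Na⁺]_in) with z = +1.
= (61.5/1) · log₁₀(145/27.3) = 61.50 · log₁₀(5.311)
= 61.50 · (0.7252) = 44.60 mV

44.6 mV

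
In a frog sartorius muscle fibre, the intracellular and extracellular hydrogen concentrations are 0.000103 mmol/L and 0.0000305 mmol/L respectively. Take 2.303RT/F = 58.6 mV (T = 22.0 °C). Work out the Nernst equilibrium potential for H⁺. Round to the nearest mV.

-31 mV

E = (58.6/z) · log₁₀([H⁺]_out/[H⁺]_in) with z = +1.
= (58.6/1) · log₁₀(0.0000305/0.000103) = 58.60 · log₁₀(0.2961)
= 58.60 · (-0.5285) = -30.97 mV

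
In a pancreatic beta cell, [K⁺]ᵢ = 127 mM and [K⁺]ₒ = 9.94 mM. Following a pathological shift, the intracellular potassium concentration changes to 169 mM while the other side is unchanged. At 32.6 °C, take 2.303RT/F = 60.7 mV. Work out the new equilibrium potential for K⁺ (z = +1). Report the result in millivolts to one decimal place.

-74.7 mV

After the shift: [K⁺]_out = 9.94, [K⁺]_in = 169 mM.
E_new = (60.7/1)·log₁₀(9.94/169) = 60.70 · (-1.2305) = -74.69 mV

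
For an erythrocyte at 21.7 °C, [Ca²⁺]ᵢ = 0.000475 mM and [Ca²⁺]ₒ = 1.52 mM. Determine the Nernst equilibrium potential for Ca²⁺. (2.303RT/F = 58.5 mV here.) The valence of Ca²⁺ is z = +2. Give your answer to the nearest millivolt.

E = (58.5/z) · log₁₀([Ca²⁺]_out/[Ca²⁺]_in) with z = +2.
= (58.5/2) · log₁₀(1.52/0.000475) = 29.25 · log₁₀(3200)
= 29.25 · (3.5051) = 102.53 mV

103 mV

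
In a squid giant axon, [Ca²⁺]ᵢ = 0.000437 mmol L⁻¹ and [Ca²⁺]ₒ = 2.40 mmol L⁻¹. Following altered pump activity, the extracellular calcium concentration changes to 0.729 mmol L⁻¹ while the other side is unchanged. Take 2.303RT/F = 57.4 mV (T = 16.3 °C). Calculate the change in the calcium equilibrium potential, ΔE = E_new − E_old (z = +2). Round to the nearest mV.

-15 mV

E_old = (57.4/2)·log₁₀(2.40/0.000437) = 107.33 mV
E_new = (57.4/2)·log₁₀(0.729/0.000437) = 92.48 mV
ΔE = 92.48 − (107.33) = -14.85 mV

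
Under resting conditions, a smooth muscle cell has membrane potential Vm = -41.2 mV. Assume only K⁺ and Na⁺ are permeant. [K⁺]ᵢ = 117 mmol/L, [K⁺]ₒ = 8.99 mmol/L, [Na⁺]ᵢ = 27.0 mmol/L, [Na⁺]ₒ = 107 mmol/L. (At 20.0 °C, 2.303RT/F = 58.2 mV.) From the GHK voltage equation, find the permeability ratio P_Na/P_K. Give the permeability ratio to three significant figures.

Let α = P_Na/P_K. GHK: Vm = 58.2·log₁₀[(Kₒ + α·Naₒ)/(Kᵢ + α·Naᵢ)].
10^(Vm/58.2) = 10^(-41.2/58.2) = 0.19593
So 0.19593·(Kᵢ + α·Naᵢ) = Kₒ + α·Naₒ → α = (0.19593·117.0 − 8.99) / (107.0 − 0.19593·27.0)
α = (22.92 − 8.99) / (107.0 − 5.29) = 13.93/101.7 = 0.137

0.137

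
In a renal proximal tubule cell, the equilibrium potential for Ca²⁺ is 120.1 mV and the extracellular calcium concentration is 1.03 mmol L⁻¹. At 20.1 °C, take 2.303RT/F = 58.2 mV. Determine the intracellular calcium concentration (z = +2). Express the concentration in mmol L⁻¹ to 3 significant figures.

0.0000769 mmol L⁻¹

Nernst: E = (58.2/2) · log₁₀([out]/[in]), so log₁₀([out]/[in]) = 120.1 × 2 / 58.2 = 4.1271.
[out]/[in] = 10^(4.1271) = 1.34e+04.
[in] = 1.03 / 1.34e+04 = 7.686e-05 mmol L⁻¹.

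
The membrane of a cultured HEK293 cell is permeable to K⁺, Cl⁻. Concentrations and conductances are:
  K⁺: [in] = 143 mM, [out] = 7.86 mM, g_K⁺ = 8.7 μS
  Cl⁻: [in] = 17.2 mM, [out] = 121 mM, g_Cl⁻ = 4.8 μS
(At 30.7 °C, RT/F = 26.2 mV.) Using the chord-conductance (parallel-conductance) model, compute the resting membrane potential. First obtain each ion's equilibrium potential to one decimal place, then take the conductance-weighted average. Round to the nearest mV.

E_K⁺ = (26.2/1)·ln(7.86/143) = -76.0 mV
E_Cl⁻ = (26.2/-1)·ln(121/17.2) = -51.1 mV
Vm = (Σ gᵢEᵢ)/(Σ gᵢ) = (8.7·-76.0 + 4.8·-51.1) / (8.7 + 4.8)
= -906.48 / 13.5 = -67.15 mV

-67 mV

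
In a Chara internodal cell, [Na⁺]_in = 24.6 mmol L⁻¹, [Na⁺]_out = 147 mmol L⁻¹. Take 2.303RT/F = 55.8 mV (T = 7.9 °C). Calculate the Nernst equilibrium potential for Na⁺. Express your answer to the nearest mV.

43 mV

E = (55.8/z) · log₁₀([Na⁺]_out/[Na⁺]_in) with z = +1.
= (55.8/1) · log₁₀(147/24.6) = 55.80 · log₁₀(5.976)
= 55.80 · (0.7764) = 43.32 mV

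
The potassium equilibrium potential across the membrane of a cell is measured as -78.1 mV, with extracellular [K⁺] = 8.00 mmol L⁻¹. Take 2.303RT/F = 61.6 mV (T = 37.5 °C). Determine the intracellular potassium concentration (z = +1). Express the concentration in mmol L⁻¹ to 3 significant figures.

Nernst: E = (61.6/1) · log₁₀([out]/[in]), so log₁₀([out]/[in]) = -78.1 × 1 / 61.6 = -1.2679.
[out]/[in] = 10^(-1.2679) = 0.05397.
[in] = 8.00 / 0.05397 = 148.2 mmol L⁻¹.

148 mmol L⁻¹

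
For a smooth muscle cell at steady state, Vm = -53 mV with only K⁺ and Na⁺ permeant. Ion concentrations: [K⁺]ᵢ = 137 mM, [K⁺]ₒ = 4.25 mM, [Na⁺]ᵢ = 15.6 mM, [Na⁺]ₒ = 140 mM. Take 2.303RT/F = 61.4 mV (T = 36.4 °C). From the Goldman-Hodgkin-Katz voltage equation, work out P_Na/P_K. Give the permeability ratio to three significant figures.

0.105

Let α = P_Na/P_K. GHK: Vm = 61.4·log₁₀[(Kₒ + α·Naₒ)/(Kᵢ + α·Naᵢ)].
10^(Vm/61.4) = 10^(-53.0/61.4) = 0.13703
So 0.13703·(Kᵢ + α·Naᵢ) = Kₒ + α·Naₒ → α = (0.13703·137.0 − 4.25) / (140.0 − 0.13703·15.6)
α = (18.77 − 4.25) / (140.0 − 2.138) = 14.52/137.9 = 0.1053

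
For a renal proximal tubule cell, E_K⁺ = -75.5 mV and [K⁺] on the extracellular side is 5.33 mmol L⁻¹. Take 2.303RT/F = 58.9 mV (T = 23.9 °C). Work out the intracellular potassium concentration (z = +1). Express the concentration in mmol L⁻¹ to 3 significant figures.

102 mmol L⁻¹

Nernst: E = (58.9/1) · log₁₀([out]/[in]), so log₁₀([out]/[in]) = -75.5 × 1 / 58.9 = -1.2818.
[out]/[in] = 10^(-1.2818) = 0.05226.
[in] = 5.33 / 0.05226 = 102 mmol L⁻¹.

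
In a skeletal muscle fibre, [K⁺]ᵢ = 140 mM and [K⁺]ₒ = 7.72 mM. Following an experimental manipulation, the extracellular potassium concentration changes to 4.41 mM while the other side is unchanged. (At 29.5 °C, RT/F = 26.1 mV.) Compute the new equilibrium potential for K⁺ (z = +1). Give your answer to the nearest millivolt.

-90 mV

After the shift: [K⁺]_out = 4.41, [K⁺]_in = 140 mM.
E_new = (26.1/1)·ln(4.41/140) = 26.10 · (-3.4578) = -90.25 mV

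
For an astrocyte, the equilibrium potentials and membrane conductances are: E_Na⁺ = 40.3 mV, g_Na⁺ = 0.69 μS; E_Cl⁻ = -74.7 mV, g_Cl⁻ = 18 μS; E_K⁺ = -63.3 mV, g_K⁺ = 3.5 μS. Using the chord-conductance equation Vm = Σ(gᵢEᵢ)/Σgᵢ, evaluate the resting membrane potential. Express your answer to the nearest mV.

-69 mV

Σ gᵢEᵢ = 0.69·(40.3) + 18·(-74.7) + 3.5·(-63.3) = -1538.34
Σ gᵢ = 0.69 + 18 + 3.5 = 22.19
Vm = -1538.34 / 22.19 = -69.33 mV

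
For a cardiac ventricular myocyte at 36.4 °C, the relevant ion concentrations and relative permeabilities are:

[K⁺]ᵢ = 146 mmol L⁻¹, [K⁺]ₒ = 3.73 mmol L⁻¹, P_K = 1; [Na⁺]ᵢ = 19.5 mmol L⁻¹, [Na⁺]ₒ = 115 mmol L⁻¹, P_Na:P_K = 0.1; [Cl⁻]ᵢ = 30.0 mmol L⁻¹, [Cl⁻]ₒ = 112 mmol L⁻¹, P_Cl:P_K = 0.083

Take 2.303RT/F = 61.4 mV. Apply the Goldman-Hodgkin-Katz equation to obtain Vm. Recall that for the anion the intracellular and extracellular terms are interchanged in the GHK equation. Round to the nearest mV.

-58 mV

Vm = 61.4 · log₁₀[(Σ P·[cation]ₒ + Σ P·[anion]ᵢ) / (Σ P·[cation]ᵢ + Σ P·[anion]ₒ)]
Numerator = 1×3.73 + 0.1×115 + 0.083×30.0 = 17.72
Denominator = 1×146 + 0.1×19.5 + 0.083×112 = 157.2
Vm = 61.4 · log₁₀(0.11269) = 61.4 × (-0.9481) = -58.21 mV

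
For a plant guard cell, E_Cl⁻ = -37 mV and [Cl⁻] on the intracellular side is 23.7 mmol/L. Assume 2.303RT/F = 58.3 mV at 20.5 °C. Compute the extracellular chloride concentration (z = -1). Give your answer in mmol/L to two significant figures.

Nernst: E = (58.3/-1) · log₁₀([out]/[in]), so log₁₀([out]/[in]) = -37.0 × -1 / 58.3 = 0.6346.
[out]/[in] = 10^(0.6346) = 4.312.
[out] = 4.312 × 23.7 = 102.2 mmol/L.

100 mmol/L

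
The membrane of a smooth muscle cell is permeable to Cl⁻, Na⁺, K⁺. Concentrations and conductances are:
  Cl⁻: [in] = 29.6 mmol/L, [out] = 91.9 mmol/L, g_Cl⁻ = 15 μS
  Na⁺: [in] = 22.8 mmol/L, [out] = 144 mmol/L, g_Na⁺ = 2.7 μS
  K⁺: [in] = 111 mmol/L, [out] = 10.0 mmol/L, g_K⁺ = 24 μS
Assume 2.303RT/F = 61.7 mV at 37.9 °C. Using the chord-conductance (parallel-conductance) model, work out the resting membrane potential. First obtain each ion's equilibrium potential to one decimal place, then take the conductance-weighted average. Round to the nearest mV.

-45 mV

E_Cl⁻ = (61.7/-1)·log₁₀(91.9/29.6) = -30.4 mV
E_Na⁺ = (61.7/1)·log₁₀(144/22.8) = 49.4 mV
E_K⁺ = (61.7/1)·log₁₀(10.0/111) = -64.5 mV
Vm = (Σ gᵢEᵢ)/(Σ gᵢ) = (15·-30.4 + 2.7·49.4 + 24·-64.5) / (15 + 2.7 + 24)
= -1870.62 / 41.7 = -44.86 mV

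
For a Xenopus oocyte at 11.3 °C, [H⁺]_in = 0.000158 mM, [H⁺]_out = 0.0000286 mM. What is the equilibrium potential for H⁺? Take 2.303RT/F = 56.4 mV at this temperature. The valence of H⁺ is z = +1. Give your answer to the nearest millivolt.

E = (56.4/z) · log₁₀([H⁺]_out/[H⁺]_in) with z = +1.
= (56.4/1) · log₁₀(0.0000286/0.000158) = 56.40 · log₁₀(0.181)
= 56.40 · (-0.7423) = -41.87 mV

-42 mV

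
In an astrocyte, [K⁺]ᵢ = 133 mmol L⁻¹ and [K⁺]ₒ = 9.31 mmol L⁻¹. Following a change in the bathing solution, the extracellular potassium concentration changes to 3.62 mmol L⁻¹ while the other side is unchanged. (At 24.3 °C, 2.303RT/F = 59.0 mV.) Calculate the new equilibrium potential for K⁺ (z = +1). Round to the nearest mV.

-92 mV

After the shift: [K⁺]_out = 3.62, [K⁺]_in = 133 mmol L⁻¹.
E_new = (59.0/1)·log₁₀(3.62/133) = 59.00 · (-1.5651) = -92.34 mV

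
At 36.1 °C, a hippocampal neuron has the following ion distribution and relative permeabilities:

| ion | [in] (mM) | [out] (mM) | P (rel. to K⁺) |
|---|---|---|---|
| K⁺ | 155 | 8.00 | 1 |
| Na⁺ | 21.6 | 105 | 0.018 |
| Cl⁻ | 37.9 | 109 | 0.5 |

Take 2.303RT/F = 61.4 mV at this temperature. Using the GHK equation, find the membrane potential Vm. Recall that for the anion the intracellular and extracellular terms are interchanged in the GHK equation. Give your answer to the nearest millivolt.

-53 mV

Vm = 61.4 · log₁₀[(Σ P·[cation]ₒ + Σ P·[anion]ᵢ) / (Σ P·[cation]ᵢ + Σ P·[anion]ₒ)]
Numerator = 1×8.00 + 0.018×105 + 0.5×37.9 = 28.84
Denominator = 1×155 + 0.018×21.6 + 0.5×109 = 209.9
Vm = 61.4 · log₁₀(0.13741) = 61.4 × (-0.8620) = -52.93 mV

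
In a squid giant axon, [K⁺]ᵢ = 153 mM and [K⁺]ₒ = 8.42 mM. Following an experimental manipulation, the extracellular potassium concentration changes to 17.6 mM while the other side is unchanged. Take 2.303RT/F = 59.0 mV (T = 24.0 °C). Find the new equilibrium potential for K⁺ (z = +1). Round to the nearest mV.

-55 mV

After the shift: [K⁺]_out = 17.6, [K⁺]_in = 153 mM.
E_new = (59.0/1)·log₁₀(17.6/153) = 59.00 · (-0.9392) = -55.41 mV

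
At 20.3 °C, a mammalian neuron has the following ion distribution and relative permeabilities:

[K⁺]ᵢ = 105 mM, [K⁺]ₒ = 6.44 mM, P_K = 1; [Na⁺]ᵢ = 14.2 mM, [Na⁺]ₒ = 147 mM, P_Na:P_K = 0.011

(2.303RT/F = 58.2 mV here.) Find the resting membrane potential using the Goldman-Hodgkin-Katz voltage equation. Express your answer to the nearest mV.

Vm = 58.2 · log₁₀[(Σ P·[cation]ₒ + Σ P·[anion]ᵢ) / (Σ P·[cation]ᵢ + Σ P·[anion]ₒ)]
Numerator = 1×6.44 + 0.011×147 = 8.057
Denominator = 1×105 + 0.011×14.2 = 105.2
Vm = 58.2 · log₁₀(0.076619) = 58.2 × (-1.1157) = -64.93 mV

-65 mV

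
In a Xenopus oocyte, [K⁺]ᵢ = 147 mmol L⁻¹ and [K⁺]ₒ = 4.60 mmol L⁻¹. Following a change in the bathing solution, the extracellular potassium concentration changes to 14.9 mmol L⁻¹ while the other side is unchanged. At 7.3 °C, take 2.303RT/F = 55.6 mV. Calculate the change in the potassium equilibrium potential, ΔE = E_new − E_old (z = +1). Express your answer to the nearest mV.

E_old = (55.6/1)·log₁₀(4.60/147) = -83.65 mV
E_new = (55.6/1)·log₁₀(14.9/147) = -55.27 mV
ΔE = -55.27 − (-83.65) = 28.38 mV

28 mV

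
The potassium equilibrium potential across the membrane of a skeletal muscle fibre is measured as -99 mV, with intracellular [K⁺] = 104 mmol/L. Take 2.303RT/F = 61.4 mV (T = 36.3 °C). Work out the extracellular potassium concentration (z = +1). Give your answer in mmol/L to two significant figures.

Nernst: E = (61.4/1) · log₁₀([out]/[in]), so log₁₀([out]/[in]) = -99.0 × 1 / 61.4 = -1.6124.
[out]/[in] = 10^(-1.6124) = 0.02441.
[out] = 0.02441 × 104 = 2.539 mmol/L.

2.5 mmol/L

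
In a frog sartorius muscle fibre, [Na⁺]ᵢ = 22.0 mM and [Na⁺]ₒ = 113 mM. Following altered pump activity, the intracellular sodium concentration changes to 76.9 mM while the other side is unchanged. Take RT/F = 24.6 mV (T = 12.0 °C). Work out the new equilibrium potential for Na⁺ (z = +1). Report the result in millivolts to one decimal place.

After the shift: [Na⁺]_out = 113, [Na⁺]_in = 76.9 mM.
E_new = (24.6/1)·ln(113/76.9) = 24.60 · (0.3849) = 9.47 mV

9.5 mV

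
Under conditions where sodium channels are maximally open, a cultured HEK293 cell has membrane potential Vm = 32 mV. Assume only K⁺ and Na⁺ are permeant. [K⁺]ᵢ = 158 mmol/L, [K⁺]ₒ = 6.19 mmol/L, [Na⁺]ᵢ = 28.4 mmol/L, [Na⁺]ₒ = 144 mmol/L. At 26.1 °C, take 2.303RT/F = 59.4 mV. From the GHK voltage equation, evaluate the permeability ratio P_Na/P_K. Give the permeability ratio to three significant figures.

Let α = P_Na/P_K. GHK: Vm = 59.4·log₁₀[(Kₒ + α·Naₒ)/(Kᵢ + α·Naᵢ)].
10^(Vm/59.4) = 10^(32.0/59.4) = 3.4572
So 3.4572·(Kᵢ + α·Naᵢ) = Kₒ + α·Naₒ → α = (3.4572·158.0 − 6.19) / (144.0 − 3.4572·28.4)
α = (546.2 − 6.19) / (144.0 − 98.18) = 540/45.82 = 11.79

11.8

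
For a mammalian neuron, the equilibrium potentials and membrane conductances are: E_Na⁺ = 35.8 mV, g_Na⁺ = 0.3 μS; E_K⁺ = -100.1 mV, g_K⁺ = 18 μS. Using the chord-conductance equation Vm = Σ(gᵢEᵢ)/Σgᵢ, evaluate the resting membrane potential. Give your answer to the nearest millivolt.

Σ gᵢEᵢ = 0.3·(35.8) + 18·(-100.1) = -1791.06
Σ gᵢ = 0.3 + 18 = 18.3
Vm = -1791.06 / 18.3 = -97.87 mV

-98 mV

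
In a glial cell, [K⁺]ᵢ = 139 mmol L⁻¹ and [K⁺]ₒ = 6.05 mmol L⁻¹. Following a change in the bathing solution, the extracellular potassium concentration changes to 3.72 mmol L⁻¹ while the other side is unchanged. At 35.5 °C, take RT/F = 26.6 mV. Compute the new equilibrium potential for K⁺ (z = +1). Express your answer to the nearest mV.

After the shift: [K⁺]_out = 3.72, [K⁺]_in = 139 mmol L⁻¹.
E_new = (26.6/1)·ln(3.72/139) = 26.60 · (-3.6208) = -96.31 mV

-96 mV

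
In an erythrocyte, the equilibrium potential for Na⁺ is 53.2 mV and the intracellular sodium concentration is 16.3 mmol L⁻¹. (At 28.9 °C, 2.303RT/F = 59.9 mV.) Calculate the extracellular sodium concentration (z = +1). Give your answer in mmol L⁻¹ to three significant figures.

126 mmol L⁻¹

Nernst: E = (59.9/1) · log₁₀([out]/[in]), so log₁₀([out]/[in]) = 53.2 × 1 / 59.9 = 0.8881.
[out]/[in] = 10^(0.8881) = 7.729.
[out] = 7.729 × 16.3 = 126 mmol L⁻¹.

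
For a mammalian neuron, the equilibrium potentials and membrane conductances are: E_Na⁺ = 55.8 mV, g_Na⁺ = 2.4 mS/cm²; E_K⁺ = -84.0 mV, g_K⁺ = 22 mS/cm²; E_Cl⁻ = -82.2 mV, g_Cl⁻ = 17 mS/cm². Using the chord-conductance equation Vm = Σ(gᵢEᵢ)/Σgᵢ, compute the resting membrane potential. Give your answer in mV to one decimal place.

Σ gᵢEᵢ = 2.4·(55.8) + 22·(-84.0) + 17·(-82.2) = -3111.48
Σ gᵢ = 2.4 + 22 + 17 = 41.4
Vm = -3111.48 / 41.4 = -75.16 mV

-75.2 mV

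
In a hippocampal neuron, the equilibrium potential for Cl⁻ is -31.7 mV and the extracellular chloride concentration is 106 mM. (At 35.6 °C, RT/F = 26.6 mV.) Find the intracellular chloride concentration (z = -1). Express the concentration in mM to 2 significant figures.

Nernst: E = (26.6/-1) · ln([out]/[in]), so ln([out]/[in]) = -31.7 × -1 / 26.6 = 1.1917.
[out]/[in] = e^(1.1917) = 3.293.
[in] = 106 / 3.293 = 32.19 mM.

32 mM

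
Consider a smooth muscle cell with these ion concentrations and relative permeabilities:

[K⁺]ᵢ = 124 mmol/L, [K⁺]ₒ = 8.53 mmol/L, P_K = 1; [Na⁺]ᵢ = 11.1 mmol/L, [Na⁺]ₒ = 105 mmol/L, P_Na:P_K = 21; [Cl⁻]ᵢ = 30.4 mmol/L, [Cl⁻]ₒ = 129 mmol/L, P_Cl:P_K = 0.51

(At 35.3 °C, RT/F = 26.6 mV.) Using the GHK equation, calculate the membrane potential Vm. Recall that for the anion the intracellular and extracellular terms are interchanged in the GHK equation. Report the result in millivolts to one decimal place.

Vm = 26.6 · ln[(Σ P·[cation]ₒ + Σ P·[anion]ᵢ) / (Σ P·[cation]ᵢ + Σ P·[anion]ₒ)]
Numerator = 1×8.53 + 21×105 + 0.51×30.4 = 2229
Denominator = 1×124 + 21×11.1 + 0.51×129 = 422.9
Vm = 26.6 · ln(5.271) = 26.6 × (1.6622) = 44.21 mV

44.2 mV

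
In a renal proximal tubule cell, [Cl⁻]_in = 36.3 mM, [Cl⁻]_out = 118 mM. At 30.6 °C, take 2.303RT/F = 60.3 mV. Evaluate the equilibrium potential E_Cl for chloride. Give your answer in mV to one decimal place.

-30.9 mV

E = (60.3/z) · log₁₀([Cl⁻]_out/[Cl⁻]_in) with z = -1.
For an anion, dividing by z = -1 reverses the sign.
= (60.3/-1) · log₁₀(118/36.3) = -60.30 · log₁₀(3.251)
= -60.30 · (0.5120) = -30.87 mV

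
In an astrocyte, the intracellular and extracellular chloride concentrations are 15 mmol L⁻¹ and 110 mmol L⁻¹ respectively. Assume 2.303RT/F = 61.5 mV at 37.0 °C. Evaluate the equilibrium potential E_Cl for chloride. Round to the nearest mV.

-53 mV

E = (61.5/z) · log₁₀([Cl⁻]_out/[Cl⁻]_in) with z = -1.
For an anion, dividing by z = -1 reverses the sign.
= (61.5/-1) · log₁₀(110/15) = -61.50 · log₁₀(7.333)
= -61.50 · (0.8653) = -53.22 mV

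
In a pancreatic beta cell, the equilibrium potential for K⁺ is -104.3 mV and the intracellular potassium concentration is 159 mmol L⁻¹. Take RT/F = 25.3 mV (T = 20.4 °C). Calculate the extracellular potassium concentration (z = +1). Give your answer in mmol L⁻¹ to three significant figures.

2.58 mmol L⁻¹

Nernst: E = (25.3/1) · ln([out]/[in]), so ln([out]/[in]) = -104.3 × 1 / 25.3 = -4.1225.
[out]/[in] = e^(-4.1225) = 0.0162.
[out] = 0.0162 × 159 = 2.576 mmol L⁻¹.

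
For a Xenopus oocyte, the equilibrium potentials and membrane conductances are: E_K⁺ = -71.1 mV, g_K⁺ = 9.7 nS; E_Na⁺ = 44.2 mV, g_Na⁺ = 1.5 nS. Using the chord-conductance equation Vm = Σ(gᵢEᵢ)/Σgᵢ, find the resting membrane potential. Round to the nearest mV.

Σ gᵢEᵢ = 9.7·(-71.1) + 1.5·(44.2) = -623.37
Σ gᵢ = 9.7 + 1.5 = 11.2
Vm = -623.37 / 11.2 = -55.66 mV

-56 mV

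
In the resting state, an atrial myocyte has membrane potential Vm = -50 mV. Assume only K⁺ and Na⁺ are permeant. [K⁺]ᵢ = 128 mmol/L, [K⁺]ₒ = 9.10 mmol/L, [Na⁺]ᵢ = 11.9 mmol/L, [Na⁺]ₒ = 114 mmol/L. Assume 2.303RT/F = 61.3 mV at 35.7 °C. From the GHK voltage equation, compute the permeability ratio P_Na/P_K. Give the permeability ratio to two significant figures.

Let α = P_Na/P_K. GHK: Vm = 61.3·log₁₀[(Kₒ + α·Naₒ)/(Kᵢ + α·Naᵢ)].
10^(Vm/61.3) = 10^(-50.0/61.3) = 0.15288
So 0.15288·(Kᵢ + α·Naᵢ) = Kₒ + α·Naₒ → α = (0.15288·128.0 − 9.1) / (114.0 − 0.15288·11.9)
α = (19.57 − 9.1) / (114.0 − 1.819) = 10.47/112.2 = 0.09331

0.093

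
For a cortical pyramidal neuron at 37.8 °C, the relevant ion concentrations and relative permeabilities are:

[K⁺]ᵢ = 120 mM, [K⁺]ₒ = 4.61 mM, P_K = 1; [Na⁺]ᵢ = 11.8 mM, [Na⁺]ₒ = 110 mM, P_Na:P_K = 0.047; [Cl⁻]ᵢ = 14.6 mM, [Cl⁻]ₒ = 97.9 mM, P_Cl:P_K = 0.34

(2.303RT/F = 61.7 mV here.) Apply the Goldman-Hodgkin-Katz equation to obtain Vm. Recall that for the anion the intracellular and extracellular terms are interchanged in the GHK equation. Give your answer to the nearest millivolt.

-63 mV

Vm = 61.7 · log₁₀[(Σ P·[cation]ₒ + Σ P·[anion]ᵢ) / (Σ P·[cation]ᵢ + Σ P·[anion]ₒ)]
Numerator = 1×4.61 + 0.047×110 + 0.34×14.6 = 14.74
Denominator = 1×120 + 0.047×11.8 + 0.34×97.9 = 153.8
Vm = 61.7 · log₁₀(0.095839) = 61.7 × (-1.0185) = -62.84 mV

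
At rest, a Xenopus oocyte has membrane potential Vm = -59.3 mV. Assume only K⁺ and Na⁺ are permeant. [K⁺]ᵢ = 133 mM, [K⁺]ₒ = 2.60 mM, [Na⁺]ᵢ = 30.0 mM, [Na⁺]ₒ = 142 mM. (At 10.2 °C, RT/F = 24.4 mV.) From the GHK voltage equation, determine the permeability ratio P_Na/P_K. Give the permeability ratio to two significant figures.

0.065

Let α = P_Na/P_K. GHK: Vm = 24.4·ln[(Kₒ + α·Naₒ)/(Kᵢ + α·Naᵢ)].
e^(Vm/24.4) = e^(-59.3/24.4) = 0.088008
So 0.088008·(Kᵢ + α·Naᵢ) = Kₒ + α·Naₒ → α = (0.088008·133.0 − 2.6) / (142.0 − 0.088008·30.0)
α = (11.71 − 2.6) / (142.0 − 2.64) = 9.105/139.4 = 0.06533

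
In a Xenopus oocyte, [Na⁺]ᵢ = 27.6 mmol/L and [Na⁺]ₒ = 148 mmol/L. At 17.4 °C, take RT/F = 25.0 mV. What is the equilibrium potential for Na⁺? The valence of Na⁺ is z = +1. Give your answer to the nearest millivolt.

42 mV

E = (25.0/z) · ln([Na⁺]_out/[Na⁺]_in) with z = +1.
= (25.0/1) · ln(148/27.6) = 25.00 · ln(5.362)
= 25.00 · (1.6794) = 41.98 mV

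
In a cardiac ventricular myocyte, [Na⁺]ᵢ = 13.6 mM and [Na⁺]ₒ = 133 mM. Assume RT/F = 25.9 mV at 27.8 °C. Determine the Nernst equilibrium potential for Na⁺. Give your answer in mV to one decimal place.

E = (25.9/z) · ln([Na⁺]_out/[Na⁺]_in) with z = +1.
= (25.9/1) · ln(133/13.6) = 25.90 · ln(9.779)
= 25.90 · (2.2803) = 59.06 mV

59.1 mV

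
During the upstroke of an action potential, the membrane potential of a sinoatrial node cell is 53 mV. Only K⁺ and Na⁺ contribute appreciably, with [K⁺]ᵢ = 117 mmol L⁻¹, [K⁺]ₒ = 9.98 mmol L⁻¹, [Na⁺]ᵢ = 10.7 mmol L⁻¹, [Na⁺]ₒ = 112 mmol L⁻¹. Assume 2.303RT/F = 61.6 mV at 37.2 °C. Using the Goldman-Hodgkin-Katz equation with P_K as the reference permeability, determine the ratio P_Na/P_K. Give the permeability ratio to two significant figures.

24

Let α = P_Na/P_K. GHK: Vm = 61.6·log₁₀[(Kₒ + α·Naₒ)/(Kᵢ + α·Naᵢ)].
10^(Vm/61.6) = 10^(53.0/61.6) = 7.2509
So 7.2509·(Kᵢ + α·Naᵢ) = Kₒ + α·Naₒ → α = (7.2509·117.0 − 9.98) / (112.0 − 7.2509·10.7)
α = (848.4 − 9.98) / (112.0 − 77.58) = 838.4/34.42 = 24.36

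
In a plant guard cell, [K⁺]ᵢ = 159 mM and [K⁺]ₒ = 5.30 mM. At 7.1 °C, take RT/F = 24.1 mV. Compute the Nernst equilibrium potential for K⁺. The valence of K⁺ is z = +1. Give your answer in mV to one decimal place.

-82.0 mV

E = (24.1/z) · ln([K⁺]_out/[K⁺]_in) with z = +1.
= (24.1/1) · ln(5.30/159) = 24.10 · ln(0.03333)
= 24.10 · (-3.4012) = -81.97 mV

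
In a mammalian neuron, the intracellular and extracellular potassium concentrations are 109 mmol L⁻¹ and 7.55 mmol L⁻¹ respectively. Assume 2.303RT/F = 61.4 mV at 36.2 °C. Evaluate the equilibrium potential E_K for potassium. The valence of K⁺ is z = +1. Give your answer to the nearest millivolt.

E = (61.4/z) · log₁₀([K⁺]_out/[K⁺]_in) with z = +1.
= (61.4/1) · log₁₀(7.55/109) = 61.40 · log₁₀(0.06927)
= 61.40 · (-1.1595) = -71.19 mV

-71 mV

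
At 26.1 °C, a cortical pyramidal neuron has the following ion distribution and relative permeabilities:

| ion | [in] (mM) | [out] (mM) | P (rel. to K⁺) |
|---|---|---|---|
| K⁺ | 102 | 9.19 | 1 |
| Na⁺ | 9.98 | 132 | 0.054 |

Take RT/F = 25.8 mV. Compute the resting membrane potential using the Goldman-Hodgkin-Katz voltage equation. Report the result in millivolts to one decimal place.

-47.4 mV

Vm = 25.8 · ln[(Σ P·[cation]ₒ + Σ P·[anion]ᵢ) / (Σ P·[cation]ᵢ + Σ P·[anion]ₒ)]
Numerator = 1×9.19 + 0.054×132 = 16.32
Denominator = 1×102 + 0.054×9.98 = 102.5
Vm = 25.8 · ln(0.15914) = 25.8 × (-1.8380) = -47.42 mV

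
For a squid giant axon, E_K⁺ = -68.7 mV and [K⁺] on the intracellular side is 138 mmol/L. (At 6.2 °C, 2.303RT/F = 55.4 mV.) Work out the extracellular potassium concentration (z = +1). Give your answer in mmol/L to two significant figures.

Nernst: E = (55.4/1) · log₁₀([out]/[in]), so log₁₀([out]/[in]) = -68.7 × 1 / 55.4 = -1.2401.
[out]/[in] = 10^(-1.2401) = 0.05753.
[out] = 0.05753 × 138 = 7.94 mmol/L.

7.9 mmol/L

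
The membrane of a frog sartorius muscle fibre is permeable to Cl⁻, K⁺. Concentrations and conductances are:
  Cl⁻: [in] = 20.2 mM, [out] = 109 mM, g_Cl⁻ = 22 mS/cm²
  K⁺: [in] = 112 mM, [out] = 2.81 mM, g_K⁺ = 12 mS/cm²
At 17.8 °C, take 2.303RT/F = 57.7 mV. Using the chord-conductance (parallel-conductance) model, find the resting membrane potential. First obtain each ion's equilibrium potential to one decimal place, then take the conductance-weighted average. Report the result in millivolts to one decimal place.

E_Cl⁻ = (57.7/-1)·log₁₀(109/20.2) = -42.2 mV
E_K⁺ = (57.7/1)·log₁₀(2.81/112) = -92.3 mV
Vm = (Σ gᵢEᵢ)/(Σ gᵢ) = (22·-42.2 + 12·-92.3) / (22 + 12)
= -2036.00 / 34 = -59.88 mV

-59.9 mV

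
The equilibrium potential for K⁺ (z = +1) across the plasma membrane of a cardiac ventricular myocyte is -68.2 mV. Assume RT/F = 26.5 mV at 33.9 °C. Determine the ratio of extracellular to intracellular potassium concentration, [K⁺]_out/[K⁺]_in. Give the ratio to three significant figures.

ln([out]/[in]) = E·z/(26.5) = -68.2 × 1 / 26.5 = -2.5736
[out]/[in] = e^(-2.5736) = 0.07626

0.0763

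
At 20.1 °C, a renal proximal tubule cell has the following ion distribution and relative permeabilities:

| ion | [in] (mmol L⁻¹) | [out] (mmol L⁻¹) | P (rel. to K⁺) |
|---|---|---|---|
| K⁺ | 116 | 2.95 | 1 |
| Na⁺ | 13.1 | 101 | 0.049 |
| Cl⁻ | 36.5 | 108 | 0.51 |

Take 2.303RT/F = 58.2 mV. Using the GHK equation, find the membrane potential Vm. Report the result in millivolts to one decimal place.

-47.2 mV

Vm = 58.2 · log₁₀[(Σ P·[cation]ₒ + Σ P·[anion]ᵢ) / (Σ P·[cation]ᵢ + Σ P·[anion]ₒ)]
Numerator = 1×2.95 + 0.049×101 + 0.51×36.5 = 26.51
Denominator = 1×116 + 0.049×13.1 + 0.51×108 = 171.7
Vm = 58.2 · log₁₀(0.1544) = 58.2 × (-0.8114) = -47.22 mV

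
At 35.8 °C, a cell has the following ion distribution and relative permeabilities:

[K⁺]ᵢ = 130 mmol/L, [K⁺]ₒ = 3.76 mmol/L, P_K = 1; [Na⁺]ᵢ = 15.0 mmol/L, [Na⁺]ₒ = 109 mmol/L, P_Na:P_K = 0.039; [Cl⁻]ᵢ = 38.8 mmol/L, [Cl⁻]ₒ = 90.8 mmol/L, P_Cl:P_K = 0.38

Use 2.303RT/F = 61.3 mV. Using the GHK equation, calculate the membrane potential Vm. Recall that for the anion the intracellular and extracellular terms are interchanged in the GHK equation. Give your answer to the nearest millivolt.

Vm = 61.3 · log₁₀[(Σ P·[cation]ₒ + Σ P·[anion]ᵢ) / (Σ P·[cation]ᵢ + Σ P·[anion]ₒ)]
Numerator = 1×3.76 + 0.039×109 + 0.38×38.8 = 22.75
Denominator = 1×130 + 0.039×15.0 + 0.38×90.8 = 165.1
Vm = 61.3 · log₁₀(0.13783) = 61.3 × (-0.8606) = -52.76 mV

-53 mV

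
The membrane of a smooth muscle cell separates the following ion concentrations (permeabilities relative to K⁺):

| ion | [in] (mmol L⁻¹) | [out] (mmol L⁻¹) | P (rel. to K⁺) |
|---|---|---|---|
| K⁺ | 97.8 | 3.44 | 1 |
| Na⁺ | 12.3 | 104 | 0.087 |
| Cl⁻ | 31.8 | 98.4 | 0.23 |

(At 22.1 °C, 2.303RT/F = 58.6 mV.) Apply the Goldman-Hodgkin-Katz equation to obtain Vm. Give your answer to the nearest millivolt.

-46 mV

Vm = 58.6 · log₁₀[(Σ P·[cation]ₒ + Σ P·[anion]ᵢ) / (Σ P·[cation]ᵢ + Σ P·[anion]ₒ)]
Numerator = 1×3.44 + 0.087×104 + 0.23×31.8 = 19.8
Denominator = 1×97.8 + 0.087×12.3 + 0.23×98.4 = 121.5
Vm = 58.6 · log₁₀(0.16298) = 58.6 × (-0.7879) = -46.17 mV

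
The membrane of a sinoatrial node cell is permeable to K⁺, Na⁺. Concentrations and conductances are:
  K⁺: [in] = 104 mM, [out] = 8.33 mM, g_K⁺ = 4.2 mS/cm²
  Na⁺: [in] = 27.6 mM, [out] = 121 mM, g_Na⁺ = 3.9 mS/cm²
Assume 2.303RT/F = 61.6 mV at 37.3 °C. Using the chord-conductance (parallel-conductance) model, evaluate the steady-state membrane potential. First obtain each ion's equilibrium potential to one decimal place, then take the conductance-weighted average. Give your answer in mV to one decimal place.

-16.0 mV

E_K⁺ = (61.6/1)·log₁₀(8.33/104) = -67.5 mV
E_Na⁺ = (61.6/1)·log₁₀(121/27.6) = 39.5 mV
Vm = (Σ gᵢEᵢ)/(Σ gᵢ) = (4.2·-67.5 + 3.9·39.5) / (4.2 + 3.9)
= -129.45 / 8.1 = -15.98 mV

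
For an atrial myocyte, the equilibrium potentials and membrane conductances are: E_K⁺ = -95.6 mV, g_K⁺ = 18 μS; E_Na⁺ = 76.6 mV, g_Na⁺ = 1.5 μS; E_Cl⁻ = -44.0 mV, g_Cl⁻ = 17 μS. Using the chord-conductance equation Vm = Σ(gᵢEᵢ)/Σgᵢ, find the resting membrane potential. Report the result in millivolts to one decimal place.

Σ gᵢEᵢ = 18·(-95.6) + 1.5·(76.6) + 17·(-44.0) = -2353.90
Σ gᵢ = 18 + 1.5 + 17 = 36.5
Vm = -2353.90 / 36.5 = -64.49 mV

-64.5 mV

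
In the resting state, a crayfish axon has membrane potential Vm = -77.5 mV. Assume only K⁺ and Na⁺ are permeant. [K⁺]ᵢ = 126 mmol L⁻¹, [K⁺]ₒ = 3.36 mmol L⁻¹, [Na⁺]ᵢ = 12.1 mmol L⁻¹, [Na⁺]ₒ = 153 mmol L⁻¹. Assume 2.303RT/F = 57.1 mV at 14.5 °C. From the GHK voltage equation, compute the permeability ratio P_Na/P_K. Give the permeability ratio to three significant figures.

0.0143

Let α = P_Na/P_K. GHK: Vm = 57.1·log₁₀[(Kₒ + α·Naₒ)/(Kᵢ + α·Naᵢ)].
10^(Vm/57.1) = 10^(-77.5/57.1) = 0.043927
So 0.043927·(Kᵢ + α·Naᵢ) = Kₒ + α·Naₒ → α = (0.043927·126.0 − 3.36) / (153.0 − 0.043927·12.1)
α = (5.535 − 3.36) / (153.0 − 0.5315) = 2.175/152.5 = 0.01426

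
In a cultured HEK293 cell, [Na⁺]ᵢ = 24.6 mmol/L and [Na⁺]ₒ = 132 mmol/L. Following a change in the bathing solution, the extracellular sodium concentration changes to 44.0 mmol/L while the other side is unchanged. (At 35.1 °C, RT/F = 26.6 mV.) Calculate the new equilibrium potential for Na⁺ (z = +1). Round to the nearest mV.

15 mV

After the shift: [Na⁺]_out = 44.0, [Na⁺]_in = 24.6 mmol/L.
E_new = (26.6/1)·ln(44.0/24.6) = 26.60 · (0.5814) = 15.47 mV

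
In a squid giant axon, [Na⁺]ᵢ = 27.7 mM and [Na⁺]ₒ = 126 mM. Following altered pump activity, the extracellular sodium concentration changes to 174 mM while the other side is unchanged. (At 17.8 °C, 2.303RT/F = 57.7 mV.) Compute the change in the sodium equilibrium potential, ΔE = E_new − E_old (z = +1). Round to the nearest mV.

8 mV

E_old = (57.7/1)·log₁₀(126/27.7) = 37.96 mV
E_new = (57.7/1)·log₁₀(174/27.7) = 46.05 mV
ΔE = 46.05 − (37.96) = 8.09 mV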